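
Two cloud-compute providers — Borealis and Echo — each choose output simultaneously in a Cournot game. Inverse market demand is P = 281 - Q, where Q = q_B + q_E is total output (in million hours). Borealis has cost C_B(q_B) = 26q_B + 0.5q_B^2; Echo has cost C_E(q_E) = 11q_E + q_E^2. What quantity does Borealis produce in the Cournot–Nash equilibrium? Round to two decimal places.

Borealis's profit: π_B = (281 - Q)q_B - (26q_B + (1/2)q_B²). Setting ∂π_B/∂q_B = 0: 255 - 3q_B - (q_E) = 0.
Echo's profit: π_E = (281 - Q)q_E - (11q_E + q_E²). Setting ∂π_E/∂q_E = 0: 270 - 4q_E - (q_B) = 0.
Best responses: q_B = (255 - q_E)/3, q_E = (270 - q_B)/4.
Solving the pair: q_B = 750/11, q_E = 555/11.

68.18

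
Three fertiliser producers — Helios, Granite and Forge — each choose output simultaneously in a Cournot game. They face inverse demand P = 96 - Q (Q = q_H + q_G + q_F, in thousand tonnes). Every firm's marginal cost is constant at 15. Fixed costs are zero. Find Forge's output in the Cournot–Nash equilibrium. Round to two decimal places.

20.25

A representative firm's profit is π_i = q_i(96 - Q) - 15q_i.
First-order condition (treating rivals' output as given): 81 - 2q_i - Σ_{j≠i} q_j = 0.
With identical firms every q_j equals q_i, so Σ_{j≠i} q_j = 2q_i and 81 = 4q_i, giving q_i = 81/4.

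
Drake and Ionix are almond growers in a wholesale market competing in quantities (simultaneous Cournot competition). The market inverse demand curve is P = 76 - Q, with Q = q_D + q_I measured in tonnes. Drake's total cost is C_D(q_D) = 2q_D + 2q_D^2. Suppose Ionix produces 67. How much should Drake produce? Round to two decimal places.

With the rival's output fixed at 67, Drake's profit is π_D = (76 - 67 - q_D)q_D - (2q_D + 2q_D²) = (9 - q_D)q_D - (2q_D + 2q_D²).
∂π_D/∂q_D = 7 - 6q_D = 0, so q_D = 7/6.

1.17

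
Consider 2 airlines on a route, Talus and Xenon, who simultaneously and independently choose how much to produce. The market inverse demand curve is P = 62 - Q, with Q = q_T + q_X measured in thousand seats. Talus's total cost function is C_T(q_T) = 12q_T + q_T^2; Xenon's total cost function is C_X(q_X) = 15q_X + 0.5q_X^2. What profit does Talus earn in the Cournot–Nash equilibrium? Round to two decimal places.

Talus's profit: π_T = (62 - Q)q_T - (12q_T + q_T²). Setting ∂π_T/∂q_T = 0: 50 - 4q_T - (q_X) = 0.
Xenon's profit: π_X = (62 - Q)q_X - (15q_X + (1/2)q_X²). Setting ∂π_X/∂q_X = 0: 47 - 3q_X - (q_T) = 0.
Rearranging gives the reaction functions q_T = (50 - q_X)/4 and q_X = (47 - q_T)/3.
Substituting one into the other gives q_T = 103/11 and q_X = 138/11.
Price P = 62 - 241/11 = 441/11.
Talus's profit: (441/11)·(103/11) - 12·(103/11) - (103/11)² = 175.3554.

175.36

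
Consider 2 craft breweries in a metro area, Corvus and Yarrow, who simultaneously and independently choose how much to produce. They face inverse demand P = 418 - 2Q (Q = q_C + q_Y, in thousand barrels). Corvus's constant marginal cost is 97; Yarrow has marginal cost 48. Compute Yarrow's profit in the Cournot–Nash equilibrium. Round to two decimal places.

9753.39

Corvus's profit: π_C = (418 - 2Q)q_C - (97q_C). Setting ∂π_C/∂q_C = 0: 321 - 4q_C - 2(q_Y) = 0.
Yarrow's first-order condition: 370 - 4q_Y - 2(q_C) = 0.
So q_C = (321 - 2q_Y)/4 and q_Y = (370 - 2q_C)/4.
Substituting one into the other gives q_C = 136/3 and q_Y = 419/6.
Price P = 418 - 2·(691/6) = 563/3.
Yarrow's profit: (563/3 - 48)·(419/6) = 9753.3889.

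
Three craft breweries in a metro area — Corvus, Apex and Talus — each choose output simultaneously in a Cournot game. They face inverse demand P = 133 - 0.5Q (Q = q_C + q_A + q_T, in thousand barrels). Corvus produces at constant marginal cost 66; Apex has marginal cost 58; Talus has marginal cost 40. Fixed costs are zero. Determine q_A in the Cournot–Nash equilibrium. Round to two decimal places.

32.50

Corvus's profit: π_C = (133 - 0.5Q)q_C - (66q_C). Setting ∂π_C/∂q_C = 0: 67 - q_C - (1/2)(q_A + q_T) = 0.
Apex's profit: π_A = (133 - 0.5Q)q_A - (58q_A). Setting ∂π_A/∂q_A = 0: 75 - q_A - (1/2)(q_C + q_T) = 0.
Talus's first-order condition: 93 - q_T - (1/2)(q_C + q_A) = 0.
Adding the 3 conditions: 235 − Q − Q = 0, i.e. Q = 235/2.
Back-substituting: q_C = (67 − 235/4)/(1/2) = 33/2, q_A = (75 − 235/4)/(1/2) = 65/2, q_T = (93 − 235/4)/(1/2) = 137/2.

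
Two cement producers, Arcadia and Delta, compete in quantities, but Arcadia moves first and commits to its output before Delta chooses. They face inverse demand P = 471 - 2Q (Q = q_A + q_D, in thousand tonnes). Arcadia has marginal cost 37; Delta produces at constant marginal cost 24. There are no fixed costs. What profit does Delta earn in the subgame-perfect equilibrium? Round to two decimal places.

6991.53

The follower Delta best-responds to any q_A: π_D = (471 - 2Q)q_D - 24q_D.
Follower FOC: 447 - 2q_A - 4q_D = 0, so q_D(q_A) = (447 - 2q_A)/4.
Arcadia substitutes q_D(q_A) into its own profit: π_A = q_A(471 - 2q_A - (447 - 2q_A)/2) - 37q_A = (495/2 - q_A)q_A - 37q_A.
Maximising: ∂π_A/∂q_A = 421/2 - 2q_A = 0, giving q_A = 421/4.
Then q_D = (447 - 2·(421/4))/4 = 473/8.
Price P = 471 - 2·(1315/8) = 569/4.
Delta's profit: (569/4 - 24)·(473/8) = 6991.5313.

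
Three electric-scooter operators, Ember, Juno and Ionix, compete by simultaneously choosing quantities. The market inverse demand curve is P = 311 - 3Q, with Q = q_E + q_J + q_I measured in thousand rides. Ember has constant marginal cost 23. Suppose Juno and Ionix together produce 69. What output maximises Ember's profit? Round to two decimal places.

13.50

With rivals' combined output fixed at 69, Ember's profit is π_E = (311 - 3·69 - 3q_E)q_E - (23q_E) = (104 - 3q_E)q_E - (23q_E).
∂π_E/∂q_E = 81 - 6q_E = 0, so q_E = 27/2.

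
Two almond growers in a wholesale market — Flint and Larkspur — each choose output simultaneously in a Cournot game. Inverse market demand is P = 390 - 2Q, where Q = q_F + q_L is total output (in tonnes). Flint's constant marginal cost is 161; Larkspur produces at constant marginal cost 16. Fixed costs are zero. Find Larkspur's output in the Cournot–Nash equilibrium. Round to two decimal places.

86.50

Flint's profit: π_F = (390 - 2Q)q_F - (161q_F). Setting ∂π_F/∂q_F = 0: 229 - 4q_F - 2(q_L) = 0.
Larkspur's first-order condition: 374 - 4q_L - 2(q_F) = 0.
Best responses: q_F = (229 - 2q_L)/4, q_L = (374 - 2q_F)/4.
Substituting one into the other gives q_F = 14 and q_L = 173/2.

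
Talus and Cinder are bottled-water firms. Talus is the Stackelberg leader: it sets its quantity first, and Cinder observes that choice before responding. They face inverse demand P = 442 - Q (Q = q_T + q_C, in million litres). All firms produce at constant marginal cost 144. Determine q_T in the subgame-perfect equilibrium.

149

Solve by backward induction. Given q_T, the follower Cinder maximises π_C = (442 - q_T - q_C)q_C - 144q_C.
Setting the follower's marginal profit to zero, 298 - q_T - 2q_C = 0, i.e. q_C = (298 - q_T)/2.
The leader anticipates this reaction. Substituting into P = 442 - Q gives P = 293 - (1/2)q_T, so π_T = (293 - (1/2)q_T)q_T - 144q_T.
Leader FOC: 149 - q_T = 0, so q_T = 149.
Then q_C = (298 - 149)/2 = 149/2.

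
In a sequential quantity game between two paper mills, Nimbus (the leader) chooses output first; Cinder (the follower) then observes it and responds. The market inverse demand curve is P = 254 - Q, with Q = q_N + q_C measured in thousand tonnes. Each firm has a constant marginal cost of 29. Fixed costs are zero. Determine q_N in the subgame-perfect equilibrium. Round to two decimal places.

112.50

The follower Cinder best-responds to any q_N: π_C = (254 - Q)q_C - 29q_C.
Follower FOC: 225 - q_N - 2q_C = 0, so q_C(q_N) = (225 - q_N)/2.
The leader anticipates this reaction. Substituting into P = 254 - Q gives P = 283/2 - (1/2)q_N, so π_N = (283/2 - (1/2)q_N)q_N - 29q_N.
The leader's first-order condition 225/2 - q_N = 0 yields q_N = 225/2.
Then q_C = (225 - 225/2)/2 = 225/4.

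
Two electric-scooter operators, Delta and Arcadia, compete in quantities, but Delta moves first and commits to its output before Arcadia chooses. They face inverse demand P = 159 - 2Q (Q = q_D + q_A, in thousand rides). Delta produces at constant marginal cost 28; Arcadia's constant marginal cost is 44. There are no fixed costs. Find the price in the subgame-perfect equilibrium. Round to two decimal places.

64.75

The follower Arcadia best-responds to any q_D: π_A = (159 - 2Q)q_A - 44q_A.
Setting the follower's marginal profit to zero, 115 - 2q_D - 4q_A = 0, i.e. q_A = (115 - 2q_D)/4.
The leader anticipates this reaction. Substituting into P = 159 - 2Q gives P = 203/2 - q_D, so π_D = (203/2 - q_D)q_D - 28q_D.
The leader's first-order condition 147/2 - 2q_D = 0 yields q_D = 147/4.
Then q_A = (115 - 2·(147/4))/4 = 83/8.
Total output Q = 377/8, so price P = 159 - 2·(377/8) = 259/4.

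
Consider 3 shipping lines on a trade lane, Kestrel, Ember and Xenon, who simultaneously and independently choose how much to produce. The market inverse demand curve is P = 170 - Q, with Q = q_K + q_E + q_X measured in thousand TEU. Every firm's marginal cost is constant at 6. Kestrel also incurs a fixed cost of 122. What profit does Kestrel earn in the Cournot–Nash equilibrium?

1559

A representative firm's profit is π_i = q_i(170 - Q) - 6q_i.
First-order condition (treating rivals' output as given): 164 - 2q_i - Σ_{j≠i} q_j = 0.
With identical firms every q_j equals q_i, so Σ_{j≠i} q_j = 2q_i and 164 = 4q_i, giving q_i = 41.
Price P = 170 - 123 = 47.
Kestrel's profit: (47 - 6)·41 - 122 = 1559.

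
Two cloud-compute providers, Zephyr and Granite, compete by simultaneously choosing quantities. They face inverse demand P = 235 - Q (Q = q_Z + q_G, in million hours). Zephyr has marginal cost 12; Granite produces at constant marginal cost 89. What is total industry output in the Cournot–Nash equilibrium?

123

Zephyr's profit: π_Z = (235 - Q)q_Z - (12q_Z). Setting ∂π_Z/∂q_Z = 0: 223 - 2q_Z - (q_G) = 0.
Granite's profit: π_G = (235 - Q)q_G - (89q_G). Setting ∂π_G/∂q_G = 0: 146 - 2q_G - (q_Z) = 0.
Best responses: q_Z = (223 - q_G)/2, q_G = (146 - q_Z)/2.
Substituting one into the other gives q_Z = 100 and q_G = 23.
Total output Q = 100 + 23 = 123.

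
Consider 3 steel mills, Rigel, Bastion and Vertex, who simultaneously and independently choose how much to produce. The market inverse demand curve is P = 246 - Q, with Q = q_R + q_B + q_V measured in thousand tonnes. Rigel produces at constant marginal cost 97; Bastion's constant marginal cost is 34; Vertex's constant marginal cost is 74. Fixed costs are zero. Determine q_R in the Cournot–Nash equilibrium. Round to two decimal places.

Rigel's profit: π_R = (246 - Q)q_R - (97q_R). Setting ∂π_R/∂q_R = 0: 149 - 2q_R - (q_B + q_V) = 0.
Bastion's profit: π_B = (246 - Q)q_B - (34q_B). Setting ∂π_B/∂q_B = 0: 212 - 2q_B - (q_R + q_V) = 0.
Vertex's first-order condition: 172 - 2q_V - (q_R + q_B) = 0.
Adding the 3 first-order conditions: 533 − 4Q = 0, so Q = 533/4.
Back-substituting: q_R = (149 − 533/4) = 63/4, q_B = (212 − 533/4) = 315/4, q_V = (172 − 533/4) = 155/4.

15.75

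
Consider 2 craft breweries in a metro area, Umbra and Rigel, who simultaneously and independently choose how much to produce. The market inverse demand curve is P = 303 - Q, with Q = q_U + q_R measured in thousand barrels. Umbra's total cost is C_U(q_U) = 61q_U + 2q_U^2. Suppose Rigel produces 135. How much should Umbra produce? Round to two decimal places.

17.83

With the rival's output fixed at 135, Umbra's profit is π_U = (303 - 135 - q_U)q_U - (61q_U + 2q_U²) = (168 - q_U)q_U - (61q_U + 2q_U²).
∂π_U/∂q_U = 107 - 6q_U = 0, so q_U = 107/6.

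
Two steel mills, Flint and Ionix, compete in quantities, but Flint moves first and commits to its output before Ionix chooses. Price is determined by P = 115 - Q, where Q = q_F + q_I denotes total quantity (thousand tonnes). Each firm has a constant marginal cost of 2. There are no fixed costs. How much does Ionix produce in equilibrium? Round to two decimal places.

The follower Ionix best-responds to any q_F: π_I = (115 - Q)q_I - 2q_I.
∂π_I/∂q_I = 113 - q_F - 2q_I = 0 gives the reaction function q_I = (113 - q_F)/2.
Flint substitutes q_I(q_F) into its own profit: π_F = q_F(115 - q_F - (113 - q_F)/2) - 2q_F = (117/2 - (1/2)q_F)q_F - 2q_F.
The leader's first-order condition 113/2 - q_F = 0 yields q_F = 113/2.
Then q_I = (113 - 113/2)/2 = 113/4.

28.25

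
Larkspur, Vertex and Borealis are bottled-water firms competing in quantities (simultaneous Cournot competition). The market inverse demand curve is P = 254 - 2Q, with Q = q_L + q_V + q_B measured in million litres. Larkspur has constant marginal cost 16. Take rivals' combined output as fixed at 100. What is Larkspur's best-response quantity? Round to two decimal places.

With rivals' combined output fixed at 100, Larkspur's profit is π_L = (254 - 2·100 - 2q_L)q_L - (16q_L) = (54 - 2q_L)q_L - (16q_L).
∂π_L/∂q_L = 38 - 4q_L = 0, so q_L = 19/2.

9.50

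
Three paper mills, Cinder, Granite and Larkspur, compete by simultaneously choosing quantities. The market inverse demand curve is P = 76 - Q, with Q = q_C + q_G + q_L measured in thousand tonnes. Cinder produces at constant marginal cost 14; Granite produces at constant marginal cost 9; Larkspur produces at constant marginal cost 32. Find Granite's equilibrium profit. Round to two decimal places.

Cinder's profit: π_C = (76 - Q)q_C - (14q_C). Setting ∂π_C/∂q_C = 0: 62 - 2q_C - (q_G + q_L) = 0.
Granite's profit: π_G = (76 - Q)q_G - (9q_G). Setting ∂π_G/∂q_G = 0: 67 - 2q_G - (q_C + q_L) = 0.
Larkspur's profit: π_L = (76 - Q)q_L - (32q_L). Setting ∂π_L/∂q_L = 0: 44 - 2q_L - (q_C + q_G) = 0.
Adding the 3 conditions: 173 − 2Q − 2Q = 0, i.e. Q = 173/4.
Back-substituting: q_C = (62 − 173/4) = 75/4, q_G = (67 − 173/4) = 95/4, q_L = (44 − 173/4) = 3/4.
Price P = 76 - 173/4 = 131/4.
Granite's profit: (131/4 - 9)·(95/4) = 564.0625.

564.06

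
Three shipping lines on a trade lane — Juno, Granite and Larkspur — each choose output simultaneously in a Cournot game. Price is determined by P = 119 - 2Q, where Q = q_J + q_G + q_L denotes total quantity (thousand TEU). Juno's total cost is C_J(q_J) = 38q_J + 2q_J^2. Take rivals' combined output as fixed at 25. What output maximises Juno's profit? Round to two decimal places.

3.88

With rivals' combined output fixed at 25, Juno's profit is π_J = (119 - 2·25 - 2q_J)q_J - (38q_J + 2q_J²) = (69 - 2q_J)q_J - (38q_J + 2q_J²).
∂π_J/∂q_J = 31 - 8q_J = 0, so q_J = 31/8.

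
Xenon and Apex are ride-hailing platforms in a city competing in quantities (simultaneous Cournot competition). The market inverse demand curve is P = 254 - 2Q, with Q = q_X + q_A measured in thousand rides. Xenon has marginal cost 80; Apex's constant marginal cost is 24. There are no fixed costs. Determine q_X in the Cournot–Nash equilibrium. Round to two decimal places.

19.67

Xenon's profit: π_X = (254 - 2Q)q_X - (80q_X). Setting ∂π_X/∂q_X = 0: 174 - 4q_X - 2(q_A) = 0.
Apex's first-order condition: 230 - 4q_A - 2(q_X) = 0.
So q_X = (174 - 2q_A)/4 and q_A = (230 - 2q_X)/4.
Substituting one into the other gives q_X = 59/3 and q_A = 143/3.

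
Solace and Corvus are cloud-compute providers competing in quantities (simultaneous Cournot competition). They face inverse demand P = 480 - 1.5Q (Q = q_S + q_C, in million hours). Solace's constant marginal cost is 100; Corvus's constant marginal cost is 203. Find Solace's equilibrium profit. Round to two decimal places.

Solace's profit: π_S = (480 - 1.5Q)q_S - (100q_S). Setting ∂π_S/∂q_S = 0: 380 - 3q_S - (3/2)(q_C) = 0.
Corvus's profit: π_C = (480 - 1.5Q)q_C - (203q_C). Setting ∂π_C/∂q_C = 0: 277 - 3q_C - (3/2)(q_S) = 0.
Rearranging gives the reaction functions q_S = (380 - (3/2)q_C)/3 and q_C = (277 - (3/2)q_S)/3.
Solving the pair: q_S = 322/3, q_C = 116/3.
Price P = 480 - (3/2)·146 = 261.
Solace's profit: (261 - 100)·(322/3) = 17280.6667.

17280.67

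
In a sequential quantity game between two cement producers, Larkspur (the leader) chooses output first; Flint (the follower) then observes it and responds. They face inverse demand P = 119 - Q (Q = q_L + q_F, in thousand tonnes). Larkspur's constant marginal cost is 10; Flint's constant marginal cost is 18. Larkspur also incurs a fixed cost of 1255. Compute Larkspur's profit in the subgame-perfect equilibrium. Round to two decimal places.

Solve by backward induction. Given q_L, the follower Flint maximises π_F = (119 - q_L - q_F)q_F - 18q_F.
Follower FOC: 101 - q_L - 2q_F = 0, so q_F(q_L) = (101 - q_L)/2.
The leader anticipates this reaction. Substituting into P = 119 - Q gives P = 137/2 - (1/2)q_L, so π_L = (137/2 - (1/2)q_L)q_L - 10q_L.
Leader FOC: 117/2 - q_L = 0, so q_L = 117/2.
Then q_F = (101 - 117/2)/2 = 85/4.
Price P = 119 - 319/4 = 157/4.
Larkspur's profit: (157/4 - 10)·(117/2) - 1255 = 456.1250.

456.13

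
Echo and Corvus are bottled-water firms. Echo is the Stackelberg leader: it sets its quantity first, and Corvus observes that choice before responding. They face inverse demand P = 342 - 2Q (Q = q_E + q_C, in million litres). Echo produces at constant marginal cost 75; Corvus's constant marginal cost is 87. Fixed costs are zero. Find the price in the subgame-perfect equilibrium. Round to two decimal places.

The follower Corvus best-responds to any q_E: π_C = (342 - 2Q)q_C - 87q_C.
Setting the follower's marginal profit to zero, 255 - 2q_E - 4q_C = 0, i.e. q_C = (255 - 2q_E)/4.
Echo substitutes q_C(q_E) into its own profit: π_E = q_E(342 - 2q_E - (255 - 2q_E)/2) - 75q_E = (429/2 - q_E)q_E - 75q_E.
Maximising: ∂π_E/∂q_E = 279/2 - 2q_E = 0, giving q_E = 279/4.
Then q_C = (255 - 2·(279/4))/4 = 231/8.
Total output Q = 789/8, so price P = 342 - 2·(789/8) = 579/4.

144.75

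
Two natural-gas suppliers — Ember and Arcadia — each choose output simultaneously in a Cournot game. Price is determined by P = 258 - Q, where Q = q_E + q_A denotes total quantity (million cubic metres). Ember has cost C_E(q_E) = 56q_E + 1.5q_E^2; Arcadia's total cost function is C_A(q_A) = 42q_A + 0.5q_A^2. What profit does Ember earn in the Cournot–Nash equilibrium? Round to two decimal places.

Ember's profit: π_E = (258 - Q)q_E - (56q_E + (3/2)q_E²). Setting ∂π_E/∂q_E = 0: 202 - 5q_E - (q_A) = 0.
Arcadia's profit: π_A = (258 - Q)q_A - (42q_A + (1/2)q_A²). Setting ∂π_A/∂q_A = 0: 216 - 3q_A - (q_E) = 0.
So q_E = (202 - q_A)/5 and q_A = (216 - q_E)/3.
Substituting one into the other gives q_E = 195/7 and q_A = 439/7.
Price P = 258 - 634/7 = 1172/7.
Ember's profit: (1172/7)·(195/7) - 56·(195/7) - (3/2)(195/7)² = 1940.0510.

1940.05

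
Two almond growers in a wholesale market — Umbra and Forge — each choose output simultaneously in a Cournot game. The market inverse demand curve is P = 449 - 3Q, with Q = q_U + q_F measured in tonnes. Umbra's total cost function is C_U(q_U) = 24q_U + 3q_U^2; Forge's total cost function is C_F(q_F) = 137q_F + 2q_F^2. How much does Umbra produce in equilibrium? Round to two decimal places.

Umbra's profit: π_U = (449 - 3Q)q_U - (24q_U + 3q_U²). Setting ∂π_U/∂q_U = 0: 425 - 12q_U - 3(q_F) = 0.
Forge's first-order condition: 312 - 10q_F - 3(q_U) = 0.
Best responses: q_U = (425 - 3q_F)/12, q_F = (312 - 3q_U)/10.
Substituting one into the other gives q_U = 29.8559 and q_F = 823/37.

29.86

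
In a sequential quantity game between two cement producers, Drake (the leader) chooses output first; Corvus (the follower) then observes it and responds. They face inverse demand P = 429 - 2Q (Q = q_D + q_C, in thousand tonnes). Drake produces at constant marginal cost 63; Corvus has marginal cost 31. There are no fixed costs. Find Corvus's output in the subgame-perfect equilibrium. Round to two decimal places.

Solve by backward induction. Given q_D, the follower Corvus maximises π_C = (429 - 2q_D - 2q_C)q_C - 31q_C.
Follower FOC: 398 - 2q_D - 4q_C = 0, so q_C(q_D) = (398 - 2q_D)/4.
The leader anticipates this reaction. Substituting into P = 429 - 2Q gives P = 230 - q_D, so π_D = (230 - q_D)q_D - 63q_D.
Maximising: ∂π_D/∂q_D = 167 - 2q_D = 0, giving q_D = 167/2.
Then q_C = (398 - 2·(167/2))/4 = 231/4.

57.75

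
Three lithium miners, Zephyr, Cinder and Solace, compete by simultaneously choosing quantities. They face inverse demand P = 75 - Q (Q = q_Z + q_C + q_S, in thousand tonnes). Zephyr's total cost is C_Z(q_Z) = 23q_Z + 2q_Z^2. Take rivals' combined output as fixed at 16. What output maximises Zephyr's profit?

With rivals' combined output fixed at 16, Zephyr's profit is π_Z = (75 - 16 - q_Z)q_Z - (23q_Z + 2q_Z²) = (59 - q_Z)q_Z - (23q_Z + 2q_Z²).
∂π_Z/∂q_Z = 36 - 6q_Z = 0, so q_Z = 6.

6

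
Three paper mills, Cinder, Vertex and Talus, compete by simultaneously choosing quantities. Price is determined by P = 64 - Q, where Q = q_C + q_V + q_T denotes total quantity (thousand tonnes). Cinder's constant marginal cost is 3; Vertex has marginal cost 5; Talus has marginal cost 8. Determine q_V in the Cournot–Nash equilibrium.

15

Cinder's profit: π_C = (64 - Q)q_C - (3q_C). Setting ∂π_C/∂q_C = 0: 61 - 2q_C - (q_V + q_T) = 0.
Vertex's profit: π_V = (64 - Q)q_V - (5q_V). Setting ∂π_V/∂q_V = 0: 59 - 2q_V - (q_C + q_T) = 0.
Talus's profit: π_T = (64 - Q)q_T - (8q_T). Setting ∂π_T/∂q_T = 0: 56 - 2q_T - (q_C + q_V) = 0.
Adding the 3 first-order conditions: 176 − 4Q = 0, so Q = 44.
Back-substituting: q_C = (61 − 44) = 17, q_V = (59 − 44) = 15, q_T = (56 − 44) = 12.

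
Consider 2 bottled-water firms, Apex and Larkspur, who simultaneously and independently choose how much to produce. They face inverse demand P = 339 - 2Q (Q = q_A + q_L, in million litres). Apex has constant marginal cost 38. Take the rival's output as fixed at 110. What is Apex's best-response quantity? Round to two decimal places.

With the rival's output fixed at 110, Apex's profit is π_A = (339 - 2·110 - 2q_A)q_A - (38q_A) = (119 - 2q_A)q_A - (38q_A).
∂π_A/∂q_A = 81 - 4q_A = 0, so q_A = 81/4.

20.25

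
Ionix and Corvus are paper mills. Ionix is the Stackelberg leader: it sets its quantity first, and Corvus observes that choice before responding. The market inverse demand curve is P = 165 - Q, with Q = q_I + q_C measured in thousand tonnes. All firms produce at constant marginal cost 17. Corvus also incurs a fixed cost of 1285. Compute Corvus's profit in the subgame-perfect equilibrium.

The follower Corvus best-responds to any q_I: π_C = (165 - Q)q_C - 17q_C.
Setting the follower's marginal profit to zero, 148 - q_I - 2q_C = 0, i.e. q_C = (148 - q_I)/2.
Ionix substitutes q_C(q_I) into its own profit: π_I = q_I(165 - q_I - (148 - q_I)/2) - 17q_I = (91 - (1/2)q_I)q_I - 17q_I.
Leader FOC: 74 - q_I = 0, so q_I = 74.
Then q_C = (148 - 74)/2 = 37.
Price P = 165 - 111 = 54.
Corvus's profit: (54 - 17)·37 - 1285 = 84.

84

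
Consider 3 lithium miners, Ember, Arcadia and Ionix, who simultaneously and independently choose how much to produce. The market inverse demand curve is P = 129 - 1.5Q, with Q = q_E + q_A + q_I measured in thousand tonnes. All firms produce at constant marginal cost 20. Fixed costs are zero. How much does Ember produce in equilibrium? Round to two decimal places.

18.17

A representative firm's profit is π_i = q_i(129 - 1.5Q) - 20q_i.
First-order condition (treating rivals' output as given): 109 - 3q_i - (3/2)·Σ_{j≠i} q_j = 0.
With identical firms every q_j equals q_i, so Σ_{j≠i} q_j = 2q_i and 109 = 6q_i, giving q_i = 109/6.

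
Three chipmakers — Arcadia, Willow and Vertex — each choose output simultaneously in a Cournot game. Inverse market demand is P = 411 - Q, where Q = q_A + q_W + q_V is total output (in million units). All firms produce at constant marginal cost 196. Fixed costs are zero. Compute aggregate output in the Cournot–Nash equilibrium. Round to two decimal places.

161.25

A representative firm's profit is π_i = q_i(411 - Q) - 196q_i.
Setting ∂π_i/∂q_i = 0 with rivals' quantities fixed: 215 - 2q_i - Σ_{j≠i} q_j = 0.
By symmetry each firm produces the same amount; substituting Σ_{j≠i} q_j = 2q_i yields q_i = 215/4.
Total output Q = 215/4 + 215/4 + 215/4 = 645/4.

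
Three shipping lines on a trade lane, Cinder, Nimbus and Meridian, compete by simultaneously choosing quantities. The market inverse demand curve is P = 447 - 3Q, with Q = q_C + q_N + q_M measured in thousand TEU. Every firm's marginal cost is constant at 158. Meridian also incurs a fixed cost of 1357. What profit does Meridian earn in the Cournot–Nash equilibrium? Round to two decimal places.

383.02

A representative firm's profit is π_i = q_i(447 - 3Q) - 158q_i.
Setting ∂π_i/∂q_i = 0 with rivals' quantities fixed: 289 - 6q_i - 3·Σ_{j≠i} q_j = 0.
By symmetry each firm produces the same amount; substituting Σ_{j≠i} q_j = 2q_i yields q_i = 289/12.
Price P = 447 - 3·(289/4) = 921/4.
Meridian's profit: (921/4 - 158)·(289/12) - 1357 = 383.0208.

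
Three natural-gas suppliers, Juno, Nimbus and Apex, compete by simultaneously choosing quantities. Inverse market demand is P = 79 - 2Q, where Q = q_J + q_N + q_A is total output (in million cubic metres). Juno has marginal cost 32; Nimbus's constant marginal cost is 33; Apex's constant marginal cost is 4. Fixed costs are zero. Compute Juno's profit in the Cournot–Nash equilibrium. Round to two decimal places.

Juno's profit: π_J = (79 - 2Q)q_J - (32q_J). Setting ∂π_J/∂q_J = 0: 47 - 4q_J - 2(q_N + q_A) = 0.
Nimbus's first-order condition: 46 - 4q_N - 2(q_J + q_A) = 0.
Apex's profit: π_A = (79 - 2Q)q_A - (4q_A). Setting ∂π_A/∂q_A = 0: 75 - 4q_A - 2(q_J + q_N) = 0.
Adding the 3 conditions: 168 − 4Q − 4Q = 0, i.e. Q = 21.
Back-substituting: q_J = (47 − 42)/2 = 5/2, q_N = (46 − 42)/2 = 2, q_A = (75 − 42)/2 = 33/2.
Price P = 79 - 2·21 = 37.
Juno's profit: (37 - 32)·(5/2) = 25/2.

12.50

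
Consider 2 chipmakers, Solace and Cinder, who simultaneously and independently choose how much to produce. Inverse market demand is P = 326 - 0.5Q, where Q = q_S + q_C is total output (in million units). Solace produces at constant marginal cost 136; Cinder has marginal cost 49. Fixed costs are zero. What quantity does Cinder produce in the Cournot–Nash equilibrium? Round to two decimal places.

242.67

Solace's profit: π_S = (326 - 0.5Q)q_S - (136q_S). Setting ∂π_S/∂q_S = 0: 190 - q_S - (1/2)(q_C) = 0.
Cinder's first-order condition: 277 - q_C - (1/2)(q_S) = 0.
So q_S = (190 - (1/2)q_C) and q_C = (277 - (1/2)q_S).
Substituting one into the other gives q_S = 206/3 and q_C = 728/3.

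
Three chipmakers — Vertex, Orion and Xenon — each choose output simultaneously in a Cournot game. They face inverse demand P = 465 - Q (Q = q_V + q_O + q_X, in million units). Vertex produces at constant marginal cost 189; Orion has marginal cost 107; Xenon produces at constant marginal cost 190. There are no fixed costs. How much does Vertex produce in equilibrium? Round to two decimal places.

Vertex's profit: π_V = (465 - Q)q_V - (189q_V). Setting ∂π_V/∂q_V = 0: 276 - 2q_V - (q_O + q_X) = 0.
Orion's first-order condition: 358 - 2q_O - (q_V + q_X) = 0.
Xenon's profit: π_X = (465 - Q)q_X - (190q_X). Setting ∂π_X/∂q_X = 0: 275 - 2q_X - (q_V + q_O) = 0.
Adding the 3 first-order conditions: 909 − 4Q = 0, so Q = 909/4.
Back-substituting: q_V = (276 − 909/4) = 195/4, q_O = (358 − 909/4) = 523/4, q_X = (275 − 909/4) = 191/4.

48.75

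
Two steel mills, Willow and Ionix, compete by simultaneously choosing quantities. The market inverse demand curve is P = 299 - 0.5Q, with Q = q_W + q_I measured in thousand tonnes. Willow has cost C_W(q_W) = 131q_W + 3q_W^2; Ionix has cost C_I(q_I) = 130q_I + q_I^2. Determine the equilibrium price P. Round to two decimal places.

Willow's profit: π_W = (299 - 0.5Q)q_W - (131q_W + 3q_W²). Setting ∂π_W/∂q_W = 0: 168 - 7q_W - (1/2)(q_I) = 0.
Ionix's first-order condition: 169 - 3q_I - (1/2)(q_W) = 0.
Rearranging gives the reaction functions q_W = (168 - (1/2)q_I)/7 and q_I = (169 - (1/2)q_W)/3.
Solving the pair: q_W = 1678/83, q_I = 52.9639.
Total output Q = 73.1807, so price P = 299 - (1/2)·73.1807 = 262.4096.

262.41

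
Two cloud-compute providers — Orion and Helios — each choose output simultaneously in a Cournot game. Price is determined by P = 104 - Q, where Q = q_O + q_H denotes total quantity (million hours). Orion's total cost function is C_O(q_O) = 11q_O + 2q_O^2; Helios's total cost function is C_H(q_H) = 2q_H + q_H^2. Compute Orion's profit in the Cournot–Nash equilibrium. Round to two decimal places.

413.42

Orion's profit: π_O = (104 - Q)q_O - (11q_O + 2q_O²). Setting ∂π_O/∂q_O = 0: 93 - 6q_O - (q_H) = 0.
Helios's profit: π_H = (104 - Q)q_H - (2q_H + q_H²). Setting ∂π_H/∂q_H = 0: 102 - 4q_H - (q_O) = 0.
Rearranging gives the reaction functions q_O = (93 - q_H)/6 and q_H = (102 - q_O)/4.
Substituting one into the other gives q_O = 270/23 and q_H = 519/23.
Price P = 104 - 789/23 = 1603/23.
Orion's profit: (1603/23)·(270/23) - 11·(270/23) - 2(270/23)² = 413.4216.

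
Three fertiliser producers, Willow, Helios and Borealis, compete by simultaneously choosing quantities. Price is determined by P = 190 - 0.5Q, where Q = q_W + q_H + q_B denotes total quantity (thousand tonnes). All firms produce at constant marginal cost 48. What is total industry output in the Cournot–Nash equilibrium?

Each firm earns π_i = (190 - 0.5Q)q_i - 48q_i.
Setting ∂π_i/∂q_i = 0 with rivals' quantities fixed: 142 - q_i - (1/2)·Σ_{j≠i} q_j = 0.
With identical firms every q_j equals q_i, so Σ_{j≠i} q_j = 2q_i and 142 = 2q_i, giving q_i = 71.
Total output Q = 71 + 71 + 71 = 213.

213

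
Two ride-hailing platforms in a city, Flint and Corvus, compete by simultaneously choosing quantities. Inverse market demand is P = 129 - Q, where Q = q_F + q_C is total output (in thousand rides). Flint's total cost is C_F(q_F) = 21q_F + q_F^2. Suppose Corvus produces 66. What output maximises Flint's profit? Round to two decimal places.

10.50

With the rival's output fixed at 66, Flint's profit is π_F = (129 - 66 - q_F)q_F - (21q_F + q_F²) = (63 - q_F)q_F - (21q_F + q_F²).
∂π_F/∂q_F = 42 - 4q_F = 0, so q_F = 21/2.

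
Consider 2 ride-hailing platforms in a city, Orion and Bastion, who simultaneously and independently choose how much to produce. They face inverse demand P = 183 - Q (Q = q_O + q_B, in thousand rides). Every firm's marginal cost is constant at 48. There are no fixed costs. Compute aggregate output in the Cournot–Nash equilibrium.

90

A representative firm's profit is π_i = q_i(183 - Q) - 48q_i.
Setting ∂π_i/∂q_i = 0 with rivals' quantities fixed: 135 - 2q_i - q_j = 0.
By symmetry each firm produces the same amount; substituting q_j = q_i yields q_i = 135/3 = 45.
Total output Q = 45 + 45 = 90.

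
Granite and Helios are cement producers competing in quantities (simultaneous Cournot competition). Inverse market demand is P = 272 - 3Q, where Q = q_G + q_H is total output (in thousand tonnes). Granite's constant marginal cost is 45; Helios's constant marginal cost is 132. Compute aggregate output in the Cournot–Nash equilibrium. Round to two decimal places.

40.78

Granite's profit: π_G = (272 - 3Q)q_G - (45q_G). Setting ∂π_G/∂q_G = 0: 227 - 6q_G - 3(q_H) = 0.
Helios's first-order condition: 140 - 6q_H - 3(q_G) = 0.
So q_G = (227 - 3q_H)/6 and q_H = (140 - 3q_G)/6.
Solving the pair: q_G = 314/9, q_H = 53/9.
Total output Q = 314/9 + 53/9 = 367/9.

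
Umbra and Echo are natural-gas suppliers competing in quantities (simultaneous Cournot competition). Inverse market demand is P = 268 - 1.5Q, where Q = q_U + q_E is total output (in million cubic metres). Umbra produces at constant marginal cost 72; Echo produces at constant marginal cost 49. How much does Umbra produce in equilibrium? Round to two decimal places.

Umbra's profit: π_U = (268 - 1.5Q)q_U - (72q_U). Setting ∂π_U/∂q_U = 0: 196 - 3q_U - (3/2)(q_E) = 0.
Echo's first-order condition: 219 - 3q_E - (3/2)(q_U) = 0.
Best responses: q_U = (196 - (3/2)q_E)/3, q_E = (219 - (3/2)q_U)/3.
Solving the pair: q_U = 346/9, q_E = 484/9.

38.44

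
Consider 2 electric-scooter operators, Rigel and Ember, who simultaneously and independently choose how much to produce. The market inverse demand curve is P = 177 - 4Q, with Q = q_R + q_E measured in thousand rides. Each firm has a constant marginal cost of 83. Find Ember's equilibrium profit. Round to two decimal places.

A representative firm's profit is π_i = q_i(177 - 4Q) - 83q_i.
First-order condition (treating rivals' output as given): 94 - 8q_i - 4q_j = 0.
By symmetry each firm produces the same amount; substituting q_j = q_i yields q_i = 94/12 = 47/6.
Price P = 177 - 4·(47/3) = 343/3.
Ember's profit: (343/3 - 83)·(47/6) = 245.4444.

245.44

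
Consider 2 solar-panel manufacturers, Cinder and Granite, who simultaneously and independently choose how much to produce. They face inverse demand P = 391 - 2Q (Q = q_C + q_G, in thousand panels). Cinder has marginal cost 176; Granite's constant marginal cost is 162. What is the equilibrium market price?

Cinder's profit: π_C = (391 - 2Q)q_C - (176q_C). Setting ∂π_C/∂q_C = 0: 215 - 4q_C - 2(q_G) = 0.
Granite's first-order condition: 229 - 4q_G - 2(q_C) = 0.
So q_C = (215 - 2q_G)/4 and q_G = (229 - 2q_C)/4.
Solving the pair: q_C = 67/2, q_G = 81/2.
Total output Q = 74, so price P = 391 - 2·74 = 243.

243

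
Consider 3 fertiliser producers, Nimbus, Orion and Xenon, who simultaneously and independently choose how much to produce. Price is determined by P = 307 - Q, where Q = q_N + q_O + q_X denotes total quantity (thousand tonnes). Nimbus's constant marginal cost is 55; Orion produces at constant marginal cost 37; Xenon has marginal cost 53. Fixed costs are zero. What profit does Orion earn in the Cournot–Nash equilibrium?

5776

Nimbus's profit: π_N = (307 - Q)q_N - (55q_N). Setting ∂π_N/∂q_N = 0: 252 - 2q_N - (q_O + q_X) = 0.
Orion's profit: π_O = (307 - Q)q_O - (37q_O). Setting ∂π_O/∂q_O = 0: 270 - 2q_O - (q_N + q_X) = 0.
Xenon's profit: π_X = (307 - Q)q_X - (53q_X). Setting ∂π_X/∂q_X = 0: 254 - 2q_X - (q_N + q_O) = 0.
Adding the 3 first-order conditions: 776 − 4Q = 0, so Q = 194.
Back-substituting: q_N = (252 − 194) = 58, q_O = (270 − 194) = 76, q_X = (254 − 194) = 60.
Price P = 307 - 194 = 113.
Orion's profit: (113 - 37)·76 = 5776.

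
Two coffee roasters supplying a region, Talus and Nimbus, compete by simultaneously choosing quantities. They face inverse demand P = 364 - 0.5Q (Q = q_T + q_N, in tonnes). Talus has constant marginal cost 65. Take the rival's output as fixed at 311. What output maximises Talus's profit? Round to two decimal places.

With the rival's output fixed at 311, Talus's profit is π_T = (364 - (1/2)·311 - (1/2)q_T)q_T - (65q_T) = (417/2 - (1/2)q_T)q_T - (65q_T).
∂π_T/∂q_T = 287/2 - q_T = 0, so q_T = 287/2.

143.50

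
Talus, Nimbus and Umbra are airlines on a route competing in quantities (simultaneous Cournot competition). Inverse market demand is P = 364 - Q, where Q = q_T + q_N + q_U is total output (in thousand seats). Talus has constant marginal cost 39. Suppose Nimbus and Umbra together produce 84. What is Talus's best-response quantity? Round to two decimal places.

With rivals' combined output fixed at 84, Talus's profit is π_T = (364 - 84 - q_T)q_T - (39q_T) = (280 - q_T)q_T - (39q_T).
∂π_T/∂q_T = 241 - 2q_T = 0, so q_T = 241/2.

120.50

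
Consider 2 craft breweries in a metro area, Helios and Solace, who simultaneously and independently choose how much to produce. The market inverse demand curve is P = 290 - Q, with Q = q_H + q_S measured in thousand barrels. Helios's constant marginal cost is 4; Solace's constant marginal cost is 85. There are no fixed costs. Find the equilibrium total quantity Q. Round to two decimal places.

Helios's profit: π_H = (290 - Q)q_H - (4q_H). Setting ∂π_H/∂q_H = 0: 286 - 2q_H - (q_S) = 0.
Solace's profit: π_S = (290 - Q)q_S - (85q_S). Setting ∂π_S/∂q_S = 0: 205 - 2q_S - (q_H) = 0.
Best responses: q_H = (286 - q_S)/2, q_S = (205 - q_H)/2.
Substituting one into the other gives q_H = 367/3 and q_S = 124/3.
Total output Q = 367/3 + 124/3 = 491/3.

163.67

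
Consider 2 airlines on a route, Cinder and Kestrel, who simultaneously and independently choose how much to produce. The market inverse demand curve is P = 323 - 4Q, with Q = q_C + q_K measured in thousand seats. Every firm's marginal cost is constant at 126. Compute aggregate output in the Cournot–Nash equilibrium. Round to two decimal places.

32.83

A representative firm's profit is π_i = q_i(323 - 4Q) - 126q_i.
Setting ∂π_i/∂q_i = 0 with rivals' quantities fixed: 197 - 8q_i - 4q_j = 0.
With identical firms every q_j equals q_i, so q_j = q_i and 197 = 12q_i, giving q_i = 197/12.
Total output Q = 197/12 + 197/12 = 197/6.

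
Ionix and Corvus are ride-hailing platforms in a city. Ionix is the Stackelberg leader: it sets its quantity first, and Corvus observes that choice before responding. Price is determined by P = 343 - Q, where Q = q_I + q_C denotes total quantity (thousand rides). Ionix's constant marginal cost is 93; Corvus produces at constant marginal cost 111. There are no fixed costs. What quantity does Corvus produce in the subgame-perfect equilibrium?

49

The follower Corvus best-responds to any q_I: π_C = (343 - Q)q_C - 111q_C.
Follower FOC: 232 - q_I - 2q_C = 0, so q_C(q_I) = (232 - q_I)/2.
The leader anticipates this reaction. Substituting into P = 343 - Q gives P = 227 - (1/2)q_I, so π_I = (227 - (1/2)q_I)q_I - 93q_I.
Maximising: ∂π_I/∂q_I = 134 - q_I = 0, giving q_I = 134.
Then q_C = (232 - 134)/2 = 49.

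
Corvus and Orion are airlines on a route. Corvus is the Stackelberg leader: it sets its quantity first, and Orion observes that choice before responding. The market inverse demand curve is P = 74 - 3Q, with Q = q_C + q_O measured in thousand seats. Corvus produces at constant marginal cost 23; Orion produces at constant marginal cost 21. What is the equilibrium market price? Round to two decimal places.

35.25

The follower Orion best-responds to any q_C: π_O = (74 - 3Q)q_O - 21q_O.
Setting the follower's marginal profit to zero, 53 - 3q_C - 6q_O = 0, i.e. q_O = (53 - 3q_C)/6.
Corvus substitutes q_O(q_C) into its own profit: π_C = q_C(74 - 3q_C - (53 - 3q_C)/2) - 23q_C = (95/2 - (3/2)q_C)q_C - 23q_C.
Leader FOC: 49/2 - 3q_C = 0, so q_C = 49/6.
Then q_O = (53 - 3·(49/6))/6 = 19/4.
Total output Q = 155/12, so price P = 74 - 3·(155/12) = 141/4.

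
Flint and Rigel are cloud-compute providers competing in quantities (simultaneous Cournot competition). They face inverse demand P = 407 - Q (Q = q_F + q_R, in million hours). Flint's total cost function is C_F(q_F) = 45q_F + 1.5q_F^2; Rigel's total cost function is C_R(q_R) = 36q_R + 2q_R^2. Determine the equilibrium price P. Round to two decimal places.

Flint's profit: π_F = (407 - Q)q_F - (45q_F + (3/2)q_F²). Setting ∂π_F/∂q_F = 0: 362 - 5q_F - (q_R) = 0.
Rigel's profit: π_R = (407 - Q)q_R - (36q_R + 2q_R²). Setting ∂π_R/∂q_R = 0: 371 - 6q_R - (q_F) = 0.
So q_F = (362 - q_R)/5 and q_R = (371 - q_F)/6.
Substituting one into the other gives q_F = 1801/29 and q_R = 1493/29.
Total output Q = 113.5862, so price P = 407 - 113.5862 = 293.4138.

293.41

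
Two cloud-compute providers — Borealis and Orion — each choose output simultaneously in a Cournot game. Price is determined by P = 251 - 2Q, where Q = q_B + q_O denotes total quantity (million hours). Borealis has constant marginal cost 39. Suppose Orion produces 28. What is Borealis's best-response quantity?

With the rival's output fixed at 28, Borealis's profit is π_B = (251 - 2·28 - 2q_B)q_B - (39q_B) = (195 - 2q_B)q_B - (39q_B).
∂π_B/∂q_B = 156 - 4q_B = 0, so q_B = 39.

39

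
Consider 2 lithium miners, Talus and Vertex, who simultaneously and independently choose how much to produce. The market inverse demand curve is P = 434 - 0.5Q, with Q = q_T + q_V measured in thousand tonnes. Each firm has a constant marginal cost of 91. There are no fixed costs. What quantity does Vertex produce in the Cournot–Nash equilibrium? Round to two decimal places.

Each firm earns π_i = (434 - 0.5Q)q_i - 91q_i.
First-order condition (treating rivals' output as given): 343 - q_i - (1/2)q_j = 0.
By symmetry each firm produces the same amount; substituting q_j = q_i yields q_i = 343/(3/2) = 686/3.

228.67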